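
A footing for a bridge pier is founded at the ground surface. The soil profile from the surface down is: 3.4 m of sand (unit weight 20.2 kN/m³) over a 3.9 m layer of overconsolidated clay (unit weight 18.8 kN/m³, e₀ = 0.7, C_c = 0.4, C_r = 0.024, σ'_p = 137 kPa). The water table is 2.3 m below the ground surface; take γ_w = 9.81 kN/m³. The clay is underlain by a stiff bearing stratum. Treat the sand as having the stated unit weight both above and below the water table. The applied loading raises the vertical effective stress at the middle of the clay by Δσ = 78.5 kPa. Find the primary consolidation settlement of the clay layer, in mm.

Mid-depth of clay below the ground surface: z = 3.4 + 3.9/2 = 5.35 m.
Total vertical stress at mid-clay: σ_v = 20.2×3.4 + 18.8×1.95 = 105.34 kPa.
Pore pressure: u = 9.81×(5.35 − 2.3) = 29.921 kPa.
Initial effective stress: σ'_0 = σ_v − u = 105.34 − 29.921 = 75.419 kPa.
Final effective stress: σ'_f = 75.419 + 78.5 = 153.92 kPa.
σ'_f = 153.92 > σ'_p = 137 kPa, so the stress path crosses the preconsolidation pressure — recompression up to σ'_p, then virgin compression beyond:
S_c = H/(1+e₀)·[C_r·log₁₀(σ'_p/σ'_0) + C_c·log₁₀(σ'_f/σ'_p)]
    = 3.9/1.7 × [0.024×log₁₀(137/75.419) + 0.4×log₁₀(153.92/137)]
    = 2.2941 × [0.0062218 + 0.02023] = 0.06068 m

S_c ≈ 60.7 mm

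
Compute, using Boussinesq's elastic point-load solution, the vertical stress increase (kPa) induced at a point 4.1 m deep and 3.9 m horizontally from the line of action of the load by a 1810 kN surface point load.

Boussinesq vertical stress below a point load on an elastic half-space:
Δσ_z = 3P/(2πz²) · [1 + (r/z)²]^(−5/2)
r/z = 3.9/4.1 = 0.95122; [1+(r/z)²]^(−5/2) = 0.19969.
Δσ_z = 3×1810/(2π×4.1²) × 0.19969 = 51.411 × 0.19969 = 10.27 kPa

Δσ_z ≈ 10.3 kPa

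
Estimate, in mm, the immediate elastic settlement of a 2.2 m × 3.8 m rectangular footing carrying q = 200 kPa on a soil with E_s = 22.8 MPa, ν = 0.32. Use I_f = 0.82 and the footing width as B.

Immediate (elastic) settlement: S_e = q·B·(1−ν²)/E_s · I_f.
E_s = 22.8 MPa = 22800 kPa.
S_e = 200 × 2.2 × (1 − 0.32²) / 22800 × 0.82
    = 200 × 2.2 × 0.8976 / 22800 × 0.82
    = 0.0142 m = 14.2 mm

S_e ≈ 14.2 mm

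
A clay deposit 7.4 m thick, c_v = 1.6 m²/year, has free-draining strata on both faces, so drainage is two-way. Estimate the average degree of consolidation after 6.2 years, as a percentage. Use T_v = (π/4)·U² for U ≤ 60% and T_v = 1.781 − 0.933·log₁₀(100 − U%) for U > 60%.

U ≈ 86.4 %

Drainage path length: H_d = H/2 = 3.7 m (double drainage).
T_v = c_v·t/H_d² = 1.6×6.2/3.7² = 0.72462.
T_v = 0.72462 corresponds to the U > 60% branch:
U = 1 − 10^((1.781 − T_v)/0.933)/100 = 0.8644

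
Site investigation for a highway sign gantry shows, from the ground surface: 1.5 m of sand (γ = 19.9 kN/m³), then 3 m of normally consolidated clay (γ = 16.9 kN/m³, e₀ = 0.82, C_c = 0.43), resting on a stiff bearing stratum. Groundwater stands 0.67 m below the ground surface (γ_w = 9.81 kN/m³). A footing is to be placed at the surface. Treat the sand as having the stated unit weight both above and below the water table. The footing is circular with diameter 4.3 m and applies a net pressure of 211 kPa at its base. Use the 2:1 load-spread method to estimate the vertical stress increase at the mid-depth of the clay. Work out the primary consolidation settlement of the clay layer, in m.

S_c ≈ 0.364 m

Mid-depth of clay below the ground surface: z = 1.5 + 3/2 = 3 m.
Total vertical stress at mid-clay: σ_v = 19.9×1.5 + 16.9×1.5 = 55.2 kPa.
Pore pressure: u = 9.81×(3 − 0.67) = 22.857 kPa.
Initial effective stress: σ'_0 = σ_v − u = 55.2 − 22.857 = 32.343 kPa.
Stress increase at mid-clay by the 2:1 spreading method:
Δσ ≈ qD²/(D+z)² = 211×4.3²/(4.3+3)² = 73.211 kPa
Final effective stress: σ'_f = σ'_0 + Δσ = 32.343 + 73.211 = 105.55 kPa.
Normally consolidated clay, so the full stress increment lies on the virgin compression line:
S_c = C_c·H/(1+e₀)·log₁₀(σ'_f/σ'_0) = 0.43×3/(1+0.82)×log₁₀(105.55/32.343)
    = 0.70879 × 0.51368 = 0.3641 m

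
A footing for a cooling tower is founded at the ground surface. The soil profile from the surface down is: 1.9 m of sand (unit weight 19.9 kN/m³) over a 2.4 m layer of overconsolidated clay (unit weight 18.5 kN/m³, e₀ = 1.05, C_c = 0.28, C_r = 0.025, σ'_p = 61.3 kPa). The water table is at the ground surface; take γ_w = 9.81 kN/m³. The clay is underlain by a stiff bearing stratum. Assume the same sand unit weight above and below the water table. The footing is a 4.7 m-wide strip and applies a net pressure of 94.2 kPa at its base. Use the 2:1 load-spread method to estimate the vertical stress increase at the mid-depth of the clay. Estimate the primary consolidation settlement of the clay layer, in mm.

S_c ≈ 58 mm

Mid-depth of clay below the ground surface: z = 1.9 + 2.4/2 = 3.1 m.
Total vertical stress at mid-clay: σ_v = 19.9×1.9 + 18.5×1.2 = 60.01 kPa.
Pore pressure: u = 9.81×(3.1 − 0) = 30.411 kPa.
Initial effective stress: σ'_0 = σ_v − u = 60.01 − 30.411 = 29.599 kPa.
Stress increase at mid-clay by the 2:1 spreading method:
Δσ = qB/(B+z) = 94.2×4.7/(4.7+3.1) = 56.762 kPa
Final effective stress: σ'_f = 29.599 + 56.762 = 86.361 kPa.
σ'_f = 86.361 > σ'_p = 61.3 kPa, so the stress path crosses the preconsolidation pressure — recompression up to σ'_p, then virgin compression beyond:
S_c = H/(1+e₀)·[C_r·log₁₀(σ'_p/σ'_0) + C_c·log₁₀(σ'_f/σ'_p)]
    = 2.4/2.05 × [0.025×log₁₀(61.3/29.599) + 0.28×log₁₀(86.361/61.3)]
    = 1.1707 × [0.0079046 + 0.04168] = 0.05805 m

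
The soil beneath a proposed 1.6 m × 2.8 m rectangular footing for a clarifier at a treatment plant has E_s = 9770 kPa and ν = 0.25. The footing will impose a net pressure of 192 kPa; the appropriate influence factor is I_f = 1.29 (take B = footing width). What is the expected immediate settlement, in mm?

S_e ≈ 38 mm

Immediate (elastic) settlement: S_e = q·B·(1−ν²)/E_s · I_f.
S_e = 192 × 1.6 × (1 − 0.25²) / 9770 × 1.29
    = 192 × 1.6 × 0.9375 / 9770 × 1.29
    = 0.03803 m = 38.03 mm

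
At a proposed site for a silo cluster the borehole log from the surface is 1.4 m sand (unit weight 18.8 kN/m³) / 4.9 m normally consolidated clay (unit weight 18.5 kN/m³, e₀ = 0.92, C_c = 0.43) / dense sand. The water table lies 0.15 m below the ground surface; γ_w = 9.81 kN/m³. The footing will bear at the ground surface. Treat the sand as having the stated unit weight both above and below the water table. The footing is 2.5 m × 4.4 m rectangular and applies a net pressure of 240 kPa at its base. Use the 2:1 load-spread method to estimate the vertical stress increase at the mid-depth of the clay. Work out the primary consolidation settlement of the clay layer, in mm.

Mid-depth of clay below the ground surface: z = 1.4 + 4.9/2 = 3.85 m.
Total vertical stress at mid-clay: σ_v = 18.8×1.4 + 18.5×2.45 = 71.645 kPa.
Pore pressure: u = 9.81×(3.85 − 0.15) = 36.297 kPa.
Initial effective stress: σ'_0 = σ_v − u = 71.645 − 36.297 = 35.348 kPa.
Stress increase at mid-clay by the 2:1 spreading method:
Δσ = qBL/((B+z)(L+z)) = 240×2.5×4.4/((2.5+3.85)(4.4+3.85)) = 50.394 kPa
Final effective stress: σ'_f = σ'_0 + Δσ = 35.348 + 50.394 = 85.742 kPa.
Normally consolidated clay, so the full stress increment lies on the virgin compression line:
S_c = C_c·H/(1+e₀)·log₁₀(σ'_f/σ'_0) = 0.43×4.9/(1+0.92)×log₁₀(85.742/35.348)
    = 1.0974 × 0.38483 = 0.4223 m

S_c ≈ 422 mm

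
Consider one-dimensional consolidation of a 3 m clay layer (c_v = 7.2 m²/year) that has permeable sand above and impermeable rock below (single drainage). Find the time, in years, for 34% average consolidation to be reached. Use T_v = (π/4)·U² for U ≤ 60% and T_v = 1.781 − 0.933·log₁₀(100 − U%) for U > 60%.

t ≈ 0.113 years

Drainage path length: H_d = H = 3 m (single drainage).
U ≤ 60%: T_v = (π/4)·U² = (π/4)×0.34² = 0.090792.
t = T_v·H_d²/c_v = 0.090792×3²/7.2 = 0.1135 years.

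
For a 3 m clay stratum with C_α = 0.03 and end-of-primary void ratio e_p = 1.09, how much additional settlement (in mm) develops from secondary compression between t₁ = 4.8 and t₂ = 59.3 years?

S_s ≈ 47 mm

Secondary compression: S_s = C_α·H/(1+e_p)·log₁₀(t₂/t₁)
S_s = 0.03×3/(1+1.09)×log₁₀(59.3/4.8)
    = 0.04306 × 1.092 = 0.04702 m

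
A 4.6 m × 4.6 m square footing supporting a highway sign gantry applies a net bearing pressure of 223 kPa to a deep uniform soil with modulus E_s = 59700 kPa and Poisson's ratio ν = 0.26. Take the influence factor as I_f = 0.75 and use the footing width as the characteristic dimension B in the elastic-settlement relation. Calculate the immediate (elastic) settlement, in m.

S_e ≈ 0.012 m

Immediate (elastic) settlement: S_e = q·B·(1−ν²)/E_s · I_f.
S_e = 223 × 4.6 × (1 − 0.26²) / 59700 × 0.75
    = 223 × 4.6 × 0.9324 / 59700 × 0.75
    = 0.01202 m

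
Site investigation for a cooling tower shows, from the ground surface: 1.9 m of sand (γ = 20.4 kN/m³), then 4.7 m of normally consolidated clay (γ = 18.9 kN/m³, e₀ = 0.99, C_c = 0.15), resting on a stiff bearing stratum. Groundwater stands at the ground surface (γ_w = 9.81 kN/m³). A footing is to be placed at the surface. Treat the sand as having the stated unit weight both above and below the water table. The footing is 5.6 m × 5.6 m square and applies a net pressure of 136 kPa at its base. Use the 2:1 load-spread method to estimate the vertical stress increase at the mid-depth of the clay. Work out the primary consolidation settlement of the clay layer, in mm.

Mid-depth of clay below the ground surface: z = 1.9 + 4.7/2 = 4.25 m.
Total vertical stress at mid-clay: σ_v = 20.4×1.9 + 18.9×2.35 = 83.175 kPa.
Pore pressure: u = 9.81×(4.25 − 0) = 41.693 kPa.
Initial effective stress: σ'_0 = σ_v − u = 83.175 − 41.693 = 41.482 kPa.
Stress increase at mid-clay by the 2:1 spreading method:
Δσ = qBL/((B+z)(L+z)) = 136×5.6×5.6/((5.6+4.25)(5.6+4.25)) = 43.958 kPa
Final effective stress: σ'_f = σ'_0 + Δσ = 41.482 + 43.958 = 85.44 kPa.
Normally consolidated clay, so the full stress increment lies on the virgin compression line:
S_c = C_c·H/(1+e₀)·log₁₀(σ'_f/σ'_0) = 0.15×4.7/(1+0.99)×log₁₀(85.44/41.482)
    = 0.35427 × 0.3138 = 0.1112 m

S_c ≈ 111 mm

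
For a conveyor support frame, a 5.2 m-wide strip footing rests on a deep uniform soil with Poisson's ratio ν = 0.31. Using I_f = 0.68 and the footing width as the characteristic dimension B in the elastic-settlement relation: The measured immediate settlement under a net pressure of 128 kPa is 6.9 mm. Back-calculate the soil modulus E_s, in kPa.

S_e = q·B·(1−ν²)/E_s · I_f  ⇒  E_s = q·B·(1−ν²)·I_f / S_e.
E_s = 128 × 5.2 × 0.9039 × 0.68 / 0.0069 = 59290 kPa

E_s ≈ 59300 kPa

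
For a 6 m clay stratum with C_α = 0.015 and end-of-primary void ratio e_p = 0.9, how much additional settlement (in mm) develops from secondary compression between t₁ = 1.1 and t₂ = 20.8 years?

Secondary compression: S_s = C_α·H/(1+e_p)·log₁₀(t₂/t₁)
S_s = 0.015×6/(1+0.9)×log₁₀(20.8/1.1)
    = 0.04737 × 1.277 = 0.06047 m

S_s ≈ 60.5 mm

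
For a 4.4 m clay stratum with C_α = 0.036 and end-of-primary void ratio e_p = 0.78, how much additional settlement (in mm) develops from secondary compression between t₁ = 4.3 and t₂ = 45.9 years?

Secondary compression: S_s = C_α·H/(1+e_p)·log₁₀(t₂/t₁)
S_s = 0.036×4.4/(1+0.78)×log₁₀(45.9/4.3)
    = 0.08899 × 1.028 = 0.09151 m

S_s ≈ 91.5 mm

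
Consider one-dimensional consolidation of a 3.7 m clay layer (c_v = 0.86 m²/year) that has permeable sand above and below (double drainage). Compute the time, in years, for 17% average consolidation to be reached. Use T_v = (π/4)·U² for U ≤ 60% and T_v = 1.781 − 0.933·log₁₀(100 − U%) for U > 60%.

t ≈ 0.0903 years

Drainage path length: H_d = H/2 = 1.85 m (double drainage).
U ≤ 60%: T_v = (π/4)·U² = (π/4)×0.17² = 0.022698.
t = T_v·H_d²/c_v = 0.022698×1.85²/0.86 = 0.09033 years.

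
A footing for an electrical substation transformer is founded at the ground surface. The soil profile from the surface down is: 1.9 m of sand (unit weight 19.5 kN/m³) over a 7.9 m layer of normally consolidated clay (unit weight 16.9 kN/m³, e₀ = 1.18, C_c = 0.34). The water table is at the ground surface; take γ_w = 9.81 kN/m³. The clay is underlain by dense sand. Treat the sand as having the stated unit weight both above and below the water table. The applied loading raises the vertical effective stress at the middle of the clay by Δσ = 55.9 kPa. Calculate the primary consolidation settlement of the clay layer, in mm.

S_c ≈ 423 mm

Mid-depth of clay below the ground surface: z = 1.9 + 7.9/2 = 5.85 m.
Total vertical stress at mid-clay: σ_v = 19.5×1.9 + 16.9×3.95 = 103.8 kPa.
Pore pressure: u = 9.81×(5.85 − 0) = 57.389 kPa.
Initial effective stress: σ'_0 = σ_v − u = 103.8 − 57.389 = 46.411 kPa.
Final effective stress: σ'_f = σ'_0 + Δσ = 46.411 + 55.9 = 102.31 kPa.
Normally consolidated clay, so the full stress increment lies on the virgin compression line:
S_c = C_c·H/(1+e₀)·log₁₀(σ'_f/σ'_0) = 0.34×7.9/(1+1.18)×log₁₀(102.31/46.411)
    = 1.2321 × 0.3433 = 0.423 m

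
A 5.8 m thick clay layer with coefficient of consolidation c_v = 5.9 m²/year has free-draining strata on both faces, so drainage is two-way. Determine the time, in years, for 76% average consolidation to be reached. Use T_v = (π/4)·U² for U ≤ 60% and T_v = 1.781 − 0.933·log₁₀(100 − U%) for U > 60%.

t ≈ 0.703 years

Drainage path length: H_d = H/2 = 2.9 m (double drainage).
U > 60%: T_v = 1.781 − 0.933·log₁₀(100 − 76) = 0.49326.
t = T_v·H_d²/c_v = 0.49326×2.9²/5.9 = 0.7031 years.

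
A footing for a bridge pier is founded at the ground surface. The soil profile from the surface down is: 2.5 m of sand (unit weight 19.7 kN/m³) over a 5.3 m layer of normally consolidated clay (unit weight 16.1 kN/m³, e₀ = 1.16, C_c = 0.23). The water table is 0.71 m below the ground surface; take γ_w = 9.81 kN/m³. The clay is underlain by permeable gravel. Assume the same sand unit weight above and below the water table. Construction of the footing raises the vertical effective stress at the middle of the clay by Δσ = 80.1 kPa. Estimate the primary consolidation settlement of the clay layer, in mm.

Mid-depth of clay below the ground surface: z = 2.5 + 5.3/2 = 5.15 m.
Total vertical stress at mid-clay: σ_v = 19.7×2.5 + 16.1×2.65 = 91.915 kPa.
Pore pressure: u = 9.81×(5.15 − 0.71) = 43.556 kPa.
Initial effective stress: σ'_0 = σ_v − u = 91.915 − 43.556 = 48.359 kPa.
Final effective stress: σ'_f = σ'_0 + Δσ = 48.359 + 80.1 = 128.46 kPa.
Normally consolidated clay, so the full stress increment lies on the virgin compression line:
S_c = C_c·H/(1+e₀)·log₁₀(σ'_f/σ'_0) = 0.23×5.3/(1+1.16)×log₁₀(128.46/48.359)
    = 0.56435 × 0.42429 = 0.2394 m

S_c ≈ 239 mm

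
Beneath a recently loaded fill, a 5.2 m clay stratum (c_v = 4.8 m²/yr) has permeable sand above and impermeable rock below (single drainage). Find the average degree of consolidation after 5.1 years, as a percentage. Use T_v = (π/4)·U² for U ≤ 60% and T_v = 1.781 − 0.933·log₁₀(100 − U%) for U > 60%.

Drainage path length: H_d = H = 5.2 m (single drainage).
T_v = c_v·t/H_d² = 4.8×5.1/5.2² = 0.90533.
T_v = 0.90533 corresponds to the U > 60% branch:
U = 1 − 10^((1.781 − T_v)/0.933)/100 = 0.9132

U ≈ 91.3 %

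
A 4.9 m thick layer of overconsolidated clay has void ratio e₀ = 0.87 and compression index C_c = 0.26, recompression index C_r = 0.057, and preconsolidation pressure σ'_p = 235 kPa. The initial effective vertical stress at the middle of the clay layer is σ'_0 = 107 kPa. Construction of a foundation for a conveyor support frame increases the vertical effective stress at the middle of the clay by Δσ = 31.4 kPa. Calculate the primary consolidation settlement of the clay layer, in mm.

S_c ≈ 16.7 mm

Final effective stress: σ'_f = 107 + 31.4 = 138.4 kPa.
σ'_f = 138.4 ≤ σ'_p = 235 kPa, so the clay remains overconsolidated and only the recompression index applies:
S_c = C_r·H/(1+e₀)·log₁₀(σ'_f/σ'_0) = 0.057×4.9/1.87×log₁₀(138.4/107)
    = 0.14936 × 0.11175 = 0.01669 m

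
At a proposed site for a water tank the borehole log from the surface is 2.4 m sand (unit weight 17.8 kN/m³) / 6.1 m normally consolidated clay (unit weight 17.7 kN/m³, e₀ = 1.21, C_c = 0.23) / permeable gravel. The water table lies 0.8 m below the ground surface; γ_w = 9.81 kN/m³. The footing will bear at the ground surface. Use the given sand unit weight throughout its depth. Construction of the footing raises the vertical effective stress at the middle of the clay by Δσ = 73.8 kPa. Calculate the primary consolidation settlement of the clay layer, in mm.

Mid-depth of clay below the ground surface: z = 2.4 + 6.1/2 = 5.45 m.
Total vertical stress at mid-clay: σ_v = 17.8×2.4 + 17.7×3.05 = 96.705 kPa.
Pore pressure: u = 9.81×(5.45 − 0.8) = 45.617 kPa.
Initial effective stress: σ'_0 = σ_v − u = 96.705 − 45.617 = 51.088 kPa.
Final effective stress: σ'_f = σ'_0 + Δσ = 51.088 + 73.8 = 124.89 kPa.
Normally consolidated clay, so the full stress increment lies on the virgin compression line:
S_c = C_c·H/(1+e₀)·log₁₀(σ'_f/σ'_0) = 0.23×6.1/(1+1.21)×log₁₀(124.89/51.088)
    = 0.63484 × 0.38821 = 0.2465 m

S_c ≈ 246 mm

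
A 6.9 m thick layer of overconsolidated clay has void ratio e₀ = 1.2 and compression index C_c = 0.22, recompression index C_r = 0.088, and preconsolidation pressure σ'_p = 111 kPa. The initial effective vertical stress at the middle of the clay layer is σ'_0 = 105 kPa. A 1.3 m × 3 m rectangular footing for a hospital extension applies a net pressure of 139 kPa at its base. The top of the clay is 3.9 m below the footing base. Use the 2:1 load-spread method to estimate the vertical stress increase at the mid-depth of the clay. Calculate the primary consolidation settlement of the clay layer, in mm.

S_c ≈ 6.82 mm

Mid-depth of clay below the footing base: z = 3.9 + 6.9/2 = 7.35 m.
Stress increase at mid-clay by the 2:1 spreading method:
Δσ = qBL/((B+z)(L+z)) = 139×1.3×3/((1.3+7.35)(3+7.35)) = 6.0551 kPa
Final effective stress: σ'_f = 105 + 6.0551 = 111.06 kPa.
σ'_f = 111.06 > σ'_p = 111 kPa, so the stress path crosses the preconsolidation pressure — recompression up to σ'_p, then virgin compression beyond:
S_c = H/(1+e₀)·[C_r·log₁₀(σ'_p/σ'_0) + C_c·log₁₀(σ'_f/σ'_p)]
    = 6.9/2.2 × [0.088×log₁₀(111/105) + 0.22×log₁₀(111.06/111)]
    = 3.1364 × [0.0021238 + 5.1632e-05] = 0.006823 m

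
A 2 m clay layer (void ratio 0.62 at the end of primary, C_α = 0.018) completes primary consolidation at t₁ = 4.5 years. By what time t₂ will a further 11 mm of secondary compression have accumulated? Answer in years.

S_s = C_α·H/(1+e_p)·log₁₀(t₂/t₁) ⇒ log₁₀(t₂/t₁) = S_s·(1+e_p)/(C_α·H).
log₁₀(t₂/t₁) = 0.011 × (1+0.62) / (0.018×2) = 0.495
t₂ = t₁ × 10^0.495 = 4.5 × 3.126 = 14.07 years

t₂ ≈ 14.1 years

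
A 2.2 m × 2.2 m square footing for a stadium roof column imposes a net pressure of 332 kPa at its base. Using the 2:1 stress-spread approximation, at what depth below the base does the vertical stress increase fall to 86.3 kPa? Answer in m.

z ≈ 2.12 m

2:1 spreading — at depth z the loaded area has grown by z in each plan dimension:
qB²/(B+z)² = Δσ_z ⇒ z = B(√(q/Δσ_z) − 1) = 2.2×(√(332/86.3) − 1) = 2.115 m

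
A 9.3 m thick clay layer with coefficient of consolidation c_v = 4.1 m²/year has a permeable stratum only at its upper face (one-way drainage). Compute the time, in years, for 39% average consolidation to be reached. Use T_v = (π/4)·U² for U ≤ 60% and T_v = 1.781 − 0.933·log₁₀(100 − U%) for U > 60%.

Drainage path length: H_d = H = 9.3 m (single drainage).
U ≤ 60%: T_v = (π/4)·U² = (π/4)×0.39² = 0.11946.
t = T_v·H_d²/c_v = 0.11946×9.3²/4.1 = 2.52 years.

t ≈ 2.52 years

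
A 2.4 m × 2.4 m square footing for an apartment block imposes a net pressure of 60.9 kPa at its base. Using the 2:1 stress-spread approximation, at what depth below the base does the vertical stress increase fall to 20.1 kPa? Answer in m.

z ≈ 1.78 m

2:1 spreading — at depth z the loaded area has grown by z in each plan dimension:
qB²/(B+z)² = Δσ_z ⇒ z = B(√(q/Δσ_z) − 1) = 2.4×(√(60.9/20.1) − 1) = 1.778 m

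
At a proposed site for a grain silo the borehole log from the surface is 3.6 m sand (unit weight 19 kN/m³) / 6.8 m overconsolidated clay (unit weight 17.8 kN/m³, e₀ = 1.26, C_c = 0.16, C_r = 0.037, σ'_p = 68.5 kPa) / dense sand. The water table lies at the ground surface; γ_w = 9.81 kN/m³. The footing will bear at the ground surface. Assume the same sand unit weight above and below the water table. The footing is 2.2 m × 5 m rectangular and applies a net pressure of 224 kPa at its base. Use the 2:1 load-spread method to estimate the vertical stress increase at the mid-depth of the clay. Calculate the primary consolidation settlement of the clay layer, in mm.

Mid-depth of clay below the ground surface: z = 3.6 + 6.8/2 = 7 m.
Total vertical stress at mid-clay: σ_v = 19×3.6 + 17.8×3.4 = 128.92 kPa.
Pore pressure: u = 9.81×(7 − 0) = 68.67 kPa.
Initial effective stress: σ'_0 = σ_v − u = 128.92 − 68.67 = 60.25 kPa.
Stress increase at mid-clay by the 2:1 spreading method:
Δσ = qBL/((B+z)(L+z)) = 224×2.2×5/((2.2+7)(5+7)) = 22.319 kPa
Final effective stress: σ'_f = 60.25 + 22.319 = 82.569 kPa.
σ'_f = 82.569 > σ'_p = 68.5 kPa, so the stress path crosses the preconsolidation pressure — recompression up to σ'_p, then virgin compression beyond:
S_c = H/(1+e₀)·[C_r·log₁₀(σ'_p/σ'_0) + C_c·log₁₀(σ'_f/σ'_p)]
    = 6.8/2.26 × [0.037×log₁₀(68.5/60.25) + 0.16×log₁₀(82.569/68.5)]
    = 3.0088 × [0.0020621 + 0.01298] = 0.04526 m

S_c ≈ 45.3 mm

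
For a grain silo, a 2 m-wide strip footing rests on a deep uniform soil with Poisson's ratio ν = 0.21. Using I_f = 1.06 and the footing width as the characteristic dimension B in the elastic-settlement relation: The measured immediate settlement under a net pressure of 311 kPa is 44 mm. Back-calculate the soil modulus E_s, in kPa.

E_s ≈ 14300 kPa

S_e = q·B·(1−ν²)/E_s · I_f  ⇒  E_s = q·B·(1−ν²)·I_f / S_e.
E_s = 311 × 2 × 0.9559 × 1.06 / 0.044 = 14320 kPa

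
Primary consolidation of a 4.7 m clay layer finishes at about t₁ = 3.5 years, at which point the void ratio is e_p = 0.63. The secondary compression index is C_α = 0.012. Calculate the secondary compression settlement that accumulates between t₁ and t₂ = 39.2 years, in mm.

S_s ≈ 36.3 mm

Secondary compression: S_s = C_α·H/(1+e_p)·log₁₀(t₂/t₁)
S_s = 0.012×4.7/(1+0.63)×log₁₀(39.2/3.5)
    = 0.0346 × 1.049 = 0.0363 m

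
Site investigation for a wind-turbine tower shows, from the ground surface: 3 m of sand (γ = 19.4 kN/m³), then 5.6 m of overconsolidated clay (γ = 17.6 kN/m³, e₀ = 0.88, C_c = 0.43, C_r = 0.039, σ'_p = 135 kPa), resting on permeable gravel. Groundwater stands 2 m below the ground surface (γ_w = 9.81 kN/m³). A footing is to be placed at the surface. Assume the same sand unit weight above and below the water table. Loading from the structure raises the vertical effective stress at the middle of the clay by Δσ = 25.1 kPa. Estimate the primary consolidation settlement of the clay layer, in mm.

Mid-depth of clay below the ground surface: z = 3 + 5.6/2 = 5.8 m.
Total vertical stress at mid-clay: σ_v = 19.4×3 + 17.6×2.8 = 107.48 kPa.
Pore pressure: u = 9.81×(5.8 − 2) = 37.278 kPa.
Initial effective stress: σ'_0 = σ_v − u = 107.48 − 37.278 = 70.202 kPa.
Final effective stress: σ'_f = 70.202 + 25.1 = 95.302 kPa.
σ'_f = 95.302 ≤ σ'_p = 135 kPa, so the clay remains overconsolidated and only the recompression index applies:
S_c = C_r·H/(1+e₀)·log₁₀(σ'_f/σ'_0) = 0.039×5.6/1.88×log₁₀(95.302/70.202)
    = 0.11617 × 0.13275 = 0.01542 m

S_c ≈ 15.4 mm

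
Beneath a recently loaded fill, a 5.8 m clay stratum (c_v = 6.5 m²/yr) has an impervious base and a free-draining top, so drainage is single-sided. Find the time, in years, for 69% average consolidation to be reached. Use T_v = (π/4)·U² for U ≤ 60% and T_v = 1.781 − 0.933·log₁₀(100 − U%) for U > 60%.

t ≈ 2.02 years

Drainage path length: H_d = H = 5.8 m (single drainage).
U > 60%: T_v = 1.781 − 0.933·log₁₀(100 − 69) = 0.38956.
t = T_v·H_d²/c_v = 0.38956×5.8²/6.5 = 2.016 years.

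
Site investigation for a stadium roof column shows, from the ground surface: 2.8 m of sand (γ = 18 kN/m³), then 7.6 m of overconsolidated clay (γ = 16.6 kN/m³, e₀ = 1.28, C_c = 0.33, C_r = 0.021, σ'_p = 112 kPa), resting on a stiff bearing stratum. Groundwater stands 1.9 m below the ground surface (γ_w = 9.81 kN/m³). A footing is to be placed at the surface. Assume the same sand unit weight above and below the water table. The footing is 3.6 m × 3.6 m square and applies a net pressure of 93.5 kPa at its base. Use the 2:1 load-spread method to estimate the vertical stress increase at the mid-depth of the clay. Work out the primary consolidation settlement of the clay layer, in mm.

Mid-depth of clay below the ground surface: z = 2.8 + 7.6/2 = 6.6 m.
Total vertical stress at mid-clay: σ_v = 18×2.8 + 16.6×3.8 = 113.48 kPa.
Pore pressure: u = 9.81×(6.6 − 1.9) = 46.107 kPa.
Initial effective stress: σ'_0 = σ_v − u = 113.48 − 46.107 = 67.373 kPa.
Stress increase at mid-clay by the 2:1 spreading method:
Δσ = qBL/((B+z)(L+z)) = 93.5×3.6×3.6/((3.6+6.6)(3.6+6.6)) = 11.647 kPa
Final effective stress: σ'_f = 67.373 + 11.647 = 79.02 kPa.
σ'_f = 79.02 ≤ σ'_p = 112 kPa, so the clay remains overconsolidated and only the recompression index applies:
S_c = C_r·H/(1+e₀)·log₁₀(σ'_f/σ'_0) = 0.021×7.6/2.28×log₁₀(79.02/67.373)
    = 0.069999 × 0.069251 = 0.004848 m

S_c ≈ 4.85 mm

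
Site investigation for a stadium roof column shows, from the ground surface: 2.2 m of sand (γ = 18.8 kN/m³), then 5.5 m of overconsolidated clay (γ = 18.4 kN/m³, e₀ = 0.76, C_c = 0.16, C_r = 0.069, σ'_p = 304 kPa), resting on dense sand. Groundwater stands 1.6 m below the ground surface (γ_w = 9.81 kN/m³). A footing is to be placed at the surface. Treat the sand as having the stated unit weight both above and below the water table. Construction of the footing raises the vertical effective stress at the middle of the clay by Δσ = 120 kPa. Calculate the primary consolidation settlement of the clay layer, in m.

S_c ≈ 0.104 m

Mid-depth of clay below the ground surface: z = 2.2 + 5.5/2 = 4.95 m.
Total vertical stress at mid-clay: σ_v = 18.8×2.2 + 18.4×2.75 = 91.96 kPa.
Pore pressure: u = 9.81×(4.95 − 1.6) = 32.864 kPa.
Initial effective stress: σ'_0 = σ_v − u = 91.96 − 32.864 = 59.096 kPa.
Final effective stress: σ'_f = 59.096 + 120 = 179.1 kPa.
σ'_f = 179.1 ≤ σ'_p = 304 kPa, so the clay remains overconsolidated and only the recompression index applies:
S_c = C_r·H/(1+e₀)·log₁₀(σ'_f/σ'_0) = 0.069×5.5/1.76×log₁₀(179.1/59.096)
    = 0.21563 × 0.48154 = 0.1038 m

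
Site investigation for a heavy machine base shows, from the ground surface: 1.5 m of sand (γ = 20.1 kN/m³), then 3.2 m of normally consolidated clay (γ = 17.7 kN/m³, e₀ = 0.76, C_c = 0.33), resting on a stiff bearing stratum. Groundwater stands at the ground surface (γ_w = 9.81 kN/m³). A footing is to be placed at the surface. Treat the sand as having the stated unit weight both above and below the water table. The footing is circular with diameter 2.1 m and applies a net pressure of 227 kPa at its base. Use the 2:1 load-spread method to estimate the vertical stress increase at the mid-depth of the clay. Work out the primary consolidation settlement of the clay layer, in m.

Mid-depth of clay below the ground surface: z = 1.5 + 3.2/2 = 3.1 m.
Total vertical stress at mid-clay: σ_v = 20.1×1.5 + 17.7×1.6 = 58.47 kPa.
Pore pressure: u = 9.81×(3.1 − 0) = 30.411 kPa.
Initial effective stress: σ'_0 = σ_v − u = 58.47 − 30.411 = 28.059 kPa.
Stress increase at mid-clay by the 2:1 spreading method:
Δσ ≈ qD²/(D+z)² = 227×2.1²/(2.1+3.1)² = 37.022 kPa
Final effective stress: σ'_f = σ'_0 + Δσ = 28.059 + 37.022 = 65.081 kPa.
Normally consolidated clay, so the full stress increment lies on the virgin compression line:
S_c = C_c·H/(1+e₀)·log₁₀(σ'_f/σ'_0) = 0.33×3.2/(1+0.76)×log₁₀(65.081/28.059)
    = 0.6 × 0.36538 = 0.2192 m

S_c ≈ 0.219 m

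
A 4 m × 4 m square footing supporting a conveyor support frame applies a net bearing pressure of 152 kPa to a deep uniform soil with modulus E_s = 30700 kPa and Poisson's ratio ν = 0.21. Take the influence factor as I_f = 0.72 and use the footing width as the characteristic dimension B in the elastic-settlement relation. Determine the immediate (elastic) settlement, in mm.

Immediate (elastic) settlement: S_e = q·B·(1−ν²)/E_s · I_f.
S_e = 152 × 4 × (1 − 0.21²) / 30700 × 0.72
    = 152 × 4 × 0.9559 / 30700 × 0.72
    = 0.01363 m = 13.63 mm

S_e ≈ 13.6 mm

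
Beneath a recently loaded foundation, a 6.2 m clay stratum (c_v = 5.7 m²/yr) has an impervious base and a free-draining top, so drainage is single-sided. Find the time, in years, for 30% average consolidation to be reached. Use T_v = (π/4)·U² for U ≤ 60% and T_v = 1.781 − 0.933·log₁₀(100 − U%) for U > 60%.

t ≈ 0.477 years

Drainage path length: H_d = H = 6.2 m (single drainage).
U ≤ 60%: T_v = (π/4)·U² = (π/4)×0.3² = 0.070686.
t = T_v·H_d²/c_v = 0.070686×6.2²/5.7 = 0.4767 years.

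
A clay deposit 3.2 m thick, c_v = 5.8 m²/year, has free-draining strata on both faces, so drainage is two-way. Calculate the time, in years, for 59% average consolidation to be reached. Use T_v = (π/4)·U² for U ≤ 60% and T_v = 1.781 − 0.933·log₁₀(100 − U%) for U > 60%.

t ≈ 0.121 years

Drainage path length: H_d = H/2 = 1.6 m (double drainage).
U ≤ 60%: T_v = (π/4)·U² = (π/4)×0.59² = 0.2734.
t = T_v·H_d²/c_v = 0.2734×1.6²/5.8 = 0.1207 years.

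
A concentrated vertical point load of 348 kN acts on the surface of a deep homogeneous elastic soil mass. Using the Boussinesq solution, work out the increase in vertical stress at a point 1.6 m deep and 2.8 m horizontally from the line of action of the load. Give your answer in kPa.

Δσ_z ≈ 1.95 kPa

Boussinesq vertical stress below a point load on an elastic half-space:
Δσ_z = 3P/(2πz²) · [1 + (r/z)²]^(−5/2)
r/z = 2.8/1.6 = 1.75; [1+(r/z)²]^(−5/2) = 0.030062.
Δσ_z = 3×348/(2π×1.6²) × 0.030062 = 64.905 × 0.030062 = 1.951 kPa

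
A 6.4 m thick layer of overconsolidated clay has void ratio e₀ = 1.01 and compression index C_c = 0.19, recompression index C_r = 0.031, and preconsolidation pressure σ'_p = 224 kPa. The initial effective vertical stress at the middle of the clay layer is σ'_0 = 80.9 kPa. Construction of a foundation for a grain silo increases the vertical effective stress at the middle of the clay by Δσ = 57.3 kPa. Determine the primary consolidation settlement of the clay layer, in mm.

Final effective stress: σ'_f = 80.9 + 57.3 = 138.2 kPa.
σ'_f = 138.2 ≤ σ'_p = 224 kPa, so the clay remains overconsolidated and only the recompression index applies:
S_c = C_r·H/(1+e₀)·log₁₀(σ'_f/σ'_0) = 0.031×6.4/2.01×log₁₀(138.2/80.9)
    = 0.098707 × 0.23256 = 0.02296 m

S_c ≈ 23 mm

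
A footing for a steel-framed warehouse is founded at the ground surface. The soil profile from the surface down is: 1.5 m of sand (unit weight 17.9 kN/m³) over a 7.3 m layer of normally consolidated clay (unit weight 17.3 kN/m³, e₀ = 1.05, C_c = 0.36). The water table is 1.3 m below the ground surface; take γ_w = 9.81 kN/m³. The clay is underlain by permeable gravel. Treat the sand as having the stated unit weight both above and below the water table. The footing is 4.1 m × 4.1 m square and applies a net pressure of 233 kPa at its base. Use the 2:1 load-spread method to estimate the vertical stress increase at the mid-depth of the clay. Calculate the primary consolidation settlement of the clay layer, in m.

Mid-depth of clay below the ground surface: z = 1.5 + 7.3/2 = 5.15 m.
Total vertical stress at mid-clay: σ_v = 17.9×1.5 + 17.3×3.65 = 89.995 kPa.
Pore pressure: u = 9.81×(5.15 − 1.3) = 37.769 kPa.
Initial effective stress: σ'_0 = σ_v − u = 89.995 − 37.769 = 52.226 kPa.
Stress increase at mid-clay by the 2:1 spreading method:
Δσ = qBL/((B+z)(L+z)) = 233×4.1×4.1/((4.1+5.15)(4.1+5.15)) = 45.776 kPa
Final effective stress: σ'_f = σ'_0 + Δσ = 52.226 + 45.776 = 98.002 kPa.
Normally consolidated clay, so the full stress increment lies on the virgin compression line:
S_c = C_c·H/(1+e₀)·log₁₀(σ'_f/σ'_0) = 0.36×7.3/(1+1.05)×log₁₀(98.002/52.226)
    = 1.282 × 0.27335 = 0.3504 m

S_c ≈ 0.35 m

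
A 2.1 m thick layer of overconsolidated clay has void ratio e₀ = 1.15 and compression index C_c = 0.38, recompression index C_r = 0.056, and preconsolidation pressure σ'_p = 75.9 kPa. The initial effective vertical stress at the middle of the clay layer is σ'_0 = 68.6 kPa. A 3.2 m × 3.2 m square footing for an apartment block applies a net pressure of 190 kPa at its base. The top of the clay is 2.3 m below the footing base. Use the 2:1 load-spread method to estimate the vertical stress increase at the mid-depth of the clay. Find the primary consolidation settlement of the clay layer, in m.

Mid-depth of clay below the footing base: z = 2.3 + 2.1/2 = 3.35 m.
Stress increase at mid-clay by the 2:1 spreading method:
Δσ = qBL/((B+z)(L+z)) = 190×3.2×3.2/((3.2+3.35)(3.2+3.35)) = 45.349 kPa
Final effective stress: σ'_f = 68.6 + 45.349 = 113.95 kPa.
σ'_f = 113.95 > σ'_p = 75.9 kPa, so the stress path crosses the preconsolidation pressure — recompression up to σ'_p, then virgin compression beyond:
S_c = H/(1+e₀)·[C_r·log₁₀(σ'_p/σ'_0) + C_c·log₁₀(σ'_f/σ'_p)]
    = 2.1/2.15 × [0.056×log₁₀(75.9/68.6) + 0.38×log₁₀(113.95/75.9)]
    = 0.97674 × [0.0024594 + 0.06706] = 0.0679 m

S_c ≈ 0.0679 m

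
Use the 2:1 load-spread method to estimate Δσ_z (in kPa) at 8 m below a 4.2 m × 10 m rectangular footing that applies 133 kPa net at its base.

Δσ_z ≈ 25.4 kPa

By the 2:1 method the load spreads at 1 horizontal : 2 vertical, so at depth z the loaded area has grown by z in each plan dimension:
Δσ = qBL/((B+z)(L+z)) = 133×4.2×10/((4.2+8)(10+8)) = 25.437 kPa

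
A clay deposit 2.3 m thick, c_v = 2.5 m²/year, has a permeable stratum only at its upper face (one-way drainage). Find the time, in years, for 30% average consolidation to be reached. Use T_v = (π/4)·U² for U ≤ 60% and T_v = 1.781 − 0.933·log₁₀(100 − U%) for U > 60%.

Drainage path length: H_d = H = 2.3 m (single drainage).
U ≤ 60%: T_v = (π/4)·U² = (π/4)×0.3² = 0.070686.
t = T_v·H_d²/c_v = 0.070686×2.3²/2.5 = 0.1496 years.

t ≈ 0.15 years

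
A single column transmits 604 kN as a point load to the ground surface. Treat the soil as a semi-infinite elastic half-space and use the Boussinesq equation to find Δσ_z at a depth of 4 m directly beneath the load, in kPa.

Δσ_z ≈ 18 kPa

Boussinesq vertical stress below a point load on an elastic half-space:
Δσ_z = 3P/(2πz²) · [1 + (r/z)²]^(−5/2)
r/z = 0/4 = 0; [1+(r/z)²]^(−5/2) = 1.
Δσ_z = 3×604/(2π×4²) × 1 = 18.024 × 1 = 18.02 kPa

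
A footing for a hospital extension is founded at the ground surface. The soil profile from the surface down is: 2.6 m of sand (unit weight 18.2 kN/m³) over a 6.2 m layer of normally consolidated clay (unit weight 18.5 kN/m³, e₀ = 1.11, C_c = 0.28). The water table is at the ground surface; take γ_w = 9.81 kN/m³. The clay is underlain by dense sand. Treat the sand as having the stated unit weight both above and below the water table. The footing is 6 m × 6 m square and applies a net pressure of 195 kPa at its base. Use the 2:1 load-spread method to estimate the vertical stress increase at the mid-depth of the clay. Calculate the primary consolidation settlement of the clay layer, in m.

S_c ≈ 0.257 m

Mid-depth of clay below the ground surface: z = 2.6 + 6.2/2 = 5.7 m.
Total vertical stress at mid-clay: σ_v = 18.2×2.6 + 18.5×3.1 = 104.67 kPa.
Pore pressure: u = 9.81×(5.7 − 0) = 55.917 kPa.
Initial effective stress: σ'_0 = σ_v − u = 104.67 − 55.917 = 48.753 kPa.
Stress increase at mid-clay by the 2:1 spreading method:
Δσ = qBL/((B+z)(L+z)) = 195×6×6/((6+5.7)(6+5.7)) = 51.282 kPa
Final effective stress: σ'_f = σ'_0 + Δσ = 48.753 + 51.282 = 100.03 kPa.
Normally consolidated clay, so the full stress increment lies on the virgin compression line:
S_c = C_c·H/(1+e₀)·log₁₀(σ'_f/σ'_0) = 0.28×6.2/(1+1.11)×log₁₀(100.03/48.753)
    = 0.82275 × 0.31213 = 0.2568 m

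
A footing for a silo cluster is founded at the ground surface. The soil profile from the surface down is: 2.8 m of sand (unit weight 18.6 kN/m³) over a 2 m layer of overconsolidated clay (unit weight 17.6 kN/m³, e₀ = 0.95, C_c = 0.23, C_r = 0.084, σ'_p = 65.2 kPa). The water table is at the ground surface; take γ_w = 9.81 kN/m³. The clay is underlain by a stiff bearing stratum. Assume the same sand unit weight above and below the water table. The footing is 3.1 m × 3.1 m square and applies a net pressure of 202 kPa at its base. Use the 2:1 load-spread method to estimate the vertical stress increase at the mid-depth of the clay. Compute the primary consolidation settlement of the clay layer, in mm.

Mid-depth of clay below the ground surface: z = 2.8 + 2/2 = 3.8 m.
Total vertical stress at mid-clay: σ_v = 18.6×2.8 + 17.6×1 = 69.68 kPa.
Pore pressure: u = 9.81×(3.8 − 0) = 37.278 kPa.
Initial effective stress: σ'_0 = σ_v − u = 69.68 − 37.278 = 32.402 kPa.
Stress increase at mid-clay by the 2:1 spreading method:
Δσ = qBL/((B+z)(L+z)) = 202×3.1×3.1/((3.1+3.8)(3.1+3.8)) = 40.773 kPa
Final effective stress: σ'_f = 32.402 + 40.773 = 73.175 kPa.
σ'_f = 73.175 > σ'_p = 65.2 kPa, so the stress path crosses the preconsolidation pressure — recompression up to σ'_p, then virgin compression beyond:
S_c = H/(1+e₀)·[C_r·log₁₀(σ'_p/σ'_0) + C_c·log₁₀(σ'_f/σ'_p)]
    = 2/1.95 × [0.084×log₁₀(65.2/32.402) + 0.23×log₁₀(73.175/65.2)]
    = 1.0256 × [0.025509 + 0.011526] = 0.03798 m

S_c ≈ 38 mm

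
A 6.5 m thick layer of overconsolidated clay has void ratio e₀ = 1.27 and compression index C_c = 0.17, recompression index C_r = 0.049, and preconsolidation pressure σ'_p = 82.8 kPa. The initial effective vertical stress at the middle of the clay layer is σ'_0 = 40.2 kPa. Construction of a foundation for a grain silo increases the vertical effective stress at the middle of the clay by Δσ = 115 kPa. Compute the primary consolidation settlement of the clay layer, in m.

S_c ≈ 0.177 m

Final effective stress: σ'_f = 40.2 + 115 = 155.2 kPa.
σ'_f = 155.2 > σ'_p = 82.8 kPa, so the stress path crosses the preconsolidation pressure — recompression up to σ'_p, then virgin compression beyond:
S_c = H/(1+e₀)·[C_r·log₁₀(σ'_p/σ'_0) + C_c·log₁₀(σ'_f/σ'_p)]
    = 6.5/2.27 × [0.049×log₁₀(82.8/40.2) + 0.17×log₁₀(155.2/82.8)]
    = 2.8634 × [0.015376 + 0.046386] = 0.1768 m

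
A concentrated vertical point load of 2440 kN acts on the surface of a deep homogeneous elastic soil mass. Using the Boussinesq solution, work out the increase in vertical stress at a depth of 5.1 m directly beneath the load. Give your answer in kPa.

Boussinesq vertical stress below a point load on an elastic half-space:
Δσ_z = 3P/(2πz²) · [1 + (r/z)²]^(−5/2)
r/z = 0/5.1 = 0; [1+(r/z)²]^(−5/2) = 1.
Δσ_z = 3×2440/(2π×5.1²) × 1 = 44.791 × 1 = 44.79 kPa

Δσ_z ≈ 44.8 kPa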